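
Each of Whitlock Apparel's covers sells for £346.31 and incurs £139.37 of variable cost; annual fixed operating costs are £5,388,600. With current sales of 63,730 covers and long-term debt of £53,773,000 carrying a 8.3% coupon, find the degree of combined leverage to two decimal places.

Contribution at this volume is 63,730 × £206.94 = £13,188,286.20.
EBIT = £13,188,286.20 − £5,388,600 = £7,799,686.20. Interest = £4,463,159.00.
DOL = £13,188,286.20 ÷ £7,799,686.20 = 1.6909; DFL = £7,799,686.20 ÷ £3,336,527.20 = 2.3377.
Combined leverage = 1.6909 × 2.3377 = 3.9528.

3.95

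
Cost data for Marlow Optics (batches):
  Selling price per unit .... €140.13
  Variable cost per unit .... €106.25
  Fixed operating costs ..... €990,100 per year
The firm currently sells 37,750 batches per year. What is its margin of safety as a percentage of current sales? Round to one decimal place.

Each unit contributes €140.13 − €106.25 = €33.88. Break-even units = €990,100 ÷ €33.88 = 29,223.73; break-even revenue = 29,223.73 × €140.13 = €4,095,121.40.
Actual sales revenue = 37,750 × €140.13 = €5,289,907.50.
Margin of safety = (€5,289,907.50 − €4,095,121.40) ÷ €5,289,907.50 = 22.6%.

22.6%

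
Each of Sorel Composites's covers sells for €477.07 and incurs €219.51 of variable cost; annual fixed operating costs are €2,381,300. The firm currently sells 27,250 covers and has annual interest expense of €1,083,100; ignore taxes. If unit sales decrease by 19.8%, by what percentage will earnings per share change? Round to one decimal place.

-39.1%

Contribution at this volume is 27,250 × €257.56 = €7,018,510.00.
EBIT = €7,018,510.00 − €2,381,300 = €4,637,210.00.
After interest of €1,083,100.00, pre-tax earnings = €3,554,110.00.
DCL = total CM / (EBIT − I) = €7,018,510.00 / €3,554,110.00 = 1.9748.
%ΔEPS = DCL × %ΔSales = 1.9748 × -19.8% = -39.1%.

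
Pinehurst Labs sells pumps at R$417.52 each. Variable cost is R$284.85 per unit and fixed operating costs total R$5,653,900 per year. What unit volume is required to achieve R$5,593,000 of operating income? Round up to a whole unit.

Contribution margin per unit = R$417.52 − R$284.85 = R$132.67.
Units = (FC + target) / CM = (R$5,653,900 + R$5,593,000) / R$132.67 = 84,773.50, so 84,774 pumps.

84,774 pumps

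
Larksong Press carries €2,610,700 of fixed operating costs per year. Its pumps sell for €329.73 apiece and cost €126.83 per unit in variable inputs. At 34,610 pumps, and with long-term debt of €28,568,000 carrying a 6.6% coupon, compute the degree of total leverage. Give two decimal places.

2.78

Total contribution margin = 34,610 × €202.90 = €7,022,369.00.
EBIT = €7,022,369.00 − €2,610,700 = €4,411,669.00. Interest = €1,885,488.00, so EBIT − I = €2,526,181.00.
Degree of total leverage = total CM / (EBIT − interest) = €7,022,369.00 / €2,526,181.00 = 2.7798.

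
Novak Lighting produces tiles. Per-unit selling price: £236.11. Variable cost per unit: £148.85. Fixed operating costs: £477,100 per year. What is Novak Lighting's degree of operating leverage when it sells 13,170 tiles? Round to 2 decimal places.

At 13,170 units, contribution = 13,170 × £87.26 = £1,149,214.20.
Operating income = contribution − fixed costs = £1,149,214.20 − £477,100 = £672,114.20.
DOL = contribution ÷ EBIT = £1,149,214.20 ÷ £672,114.20 = 1.7098.

1.71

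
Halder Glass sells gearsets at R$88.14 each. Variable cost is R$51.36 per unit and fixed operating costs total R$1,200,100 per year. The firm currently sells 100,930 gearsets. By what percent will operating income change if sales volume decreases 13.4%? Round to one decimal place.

-19.8%

Contribution at this volume is 100,930 × R$36.78 = R$3,712,205.40.
EBIT = R$3,712,205.40 − R$1,200,100 = R$2,512,105.40.
Degree of operating leverage = R$3,712,205.40 / R$2,512,105.40 = 1.4777.
Operating income changes by 1.4777 × -13.4% = -19.8%.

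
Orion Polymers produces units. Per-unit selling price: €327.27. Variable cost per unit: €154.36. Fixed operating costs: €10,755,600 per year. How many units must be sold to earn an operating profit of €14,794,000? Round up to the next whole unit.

Each unit contributes €327.27 − €154.36 = €172.91.
Units = (FC + target) / CM = (€10,755,600 + €14,794,000) / €172.91 = 147,762.42, so 147,763 units.

147,763 units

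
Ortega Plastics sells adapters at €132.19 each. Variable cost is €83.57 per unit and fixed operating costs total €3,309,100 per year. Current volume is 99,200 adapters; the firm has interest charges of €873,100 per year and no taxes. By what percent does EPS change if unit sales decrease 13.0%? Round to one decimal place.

-97.8%

Contribution at this volume is 99,200 × €48.62 = €4,823,104.00.
Operating income = contribution − fixed costs = €4,823,104.00 − €3,309,100 = €1,514,004.00.
Interest = €873,100.00, so EBIT − I = €640,904.00.
DCL = total CM / (EBIT − I) = €4,823,104.00 / €640,904.00 = 7.5255.
EPS therefore changes by 7.5255 × (-13.0%) = -97.8%.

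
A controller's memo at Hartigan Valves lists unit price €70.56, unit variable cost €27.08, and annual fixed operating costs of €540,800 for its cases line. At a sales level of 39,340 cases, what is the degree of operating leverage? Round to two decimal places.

Total contribution margin = 39,340 × €43.48 = €1,710,503.20.
Operating income = contribution − fixed costs = €1,710,503.20 − €540,800 = €1,169,703.20.
So DOL = total CM / EBIT = €1,710,503.20 / €1,169,703.20 = 1.4623.

1.46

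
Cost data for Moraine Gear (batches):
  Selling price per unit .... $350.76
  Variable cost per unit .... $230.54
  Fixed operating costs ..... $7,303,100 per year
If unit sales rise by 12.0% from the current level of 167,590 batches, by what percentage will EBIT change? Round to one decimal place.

+18.8%

Contribution at this volume is 167,590 × $120.22 = $20,147,669.80.
Subtracting fixed costs: EBIT = $20,147,669.80 − $7,303,100 = $12,844,569.80.
Degree of operating leverage = $20,147,669.80 / $12,844,569.80 = 1.5686.
So EBIT moves 1.5686 × (+12.0%) = +18.8%.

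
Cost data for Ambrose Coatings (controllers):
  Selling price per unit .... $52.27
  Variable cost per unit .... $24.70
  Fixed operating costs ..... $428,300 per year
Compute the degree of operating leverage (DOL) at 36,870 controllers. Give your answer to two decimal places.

1.73

At 36,870 units, contribution = 36,870 × $27.57 = $1,016,505.90.
EBIT = $1,016,505.90 − $428,300 = $588,205.90.
DOL = contribution ÷ EBIT = $1,016,505.90 ÷ $588,205.90 = 1.7281.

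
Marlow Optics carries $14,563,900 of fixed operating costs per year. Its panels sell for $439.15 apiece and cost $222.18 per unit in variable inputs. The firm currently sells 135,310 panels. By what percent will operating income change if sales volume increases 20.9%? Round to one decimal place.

Total contribution margin = 135,310 × $216.97 = $29,358,210.70.
Subtracting fixed costs: EBIT = $29,358,210.70 − $14,563,900 = $14,794,310.70.
So DOL = total CM / EBIT = $29,358,210.70 / $14,794,310.70 = 1.9844.
Operating income changes by 1.9844 × +20.9% = +41.5%.

+41.5%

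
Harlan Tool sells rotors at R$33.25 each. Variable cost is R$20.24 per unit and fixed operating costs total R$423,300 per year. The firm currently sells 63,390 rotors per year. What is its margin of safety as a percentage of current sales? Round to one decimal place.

Unit CM = price − variable cost = R$33.25 − R$20.24 = R$13.01. Break-even units = R$423,300 ÷ R$13.01 = 32,536.51; break-even revenue = 32,536.51 × R$33.25 = R$1,081,838.97.
Actual sales revenue = 63,390 × R$33.25 = R$2,107,717.50.
Margin of safety = (R$2,107,717.50 − R$1,081,838.97) ÷ R$2,107,717.50 = 48.7%.

48.7%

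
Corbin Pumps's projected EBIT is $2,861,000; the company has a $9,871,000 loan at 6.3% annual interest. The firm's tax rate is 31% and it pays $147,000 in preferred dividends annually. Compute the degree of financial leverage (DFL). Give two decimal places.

Interest = $621,873.00.
Preferred dividends grossed up pre-tax: $147,000 / (1 − 0.31) = $213,043.48.
DFL = EBIT ÷ [EBIT − I − D_p/(1−t)] = $2,861,000 ÷ [$2,861,000 − $621,873.00 − $213,043.48] = $2,861,000 ÷ $2,026,083.52 = 1.4121.

1.41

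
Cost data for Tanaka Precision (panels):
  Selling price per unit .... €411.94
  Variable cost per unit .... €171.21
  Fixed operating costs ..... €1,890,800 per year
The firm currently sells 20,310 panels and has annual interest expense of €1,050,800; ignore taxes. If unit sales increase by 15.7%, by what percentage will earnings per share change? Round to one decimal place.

+39.4%

At 20,310 units, contribution = 20,310 × €240.73 = €4,889,226.30.
EBIT = €4,889,226.30 − €1,890,800 = €2,998,426.30.
After interest of €1,050,800.00, pre-tax earnings = €1,947,626.30.
Degree of combined leverage = contribution ÷ (EBIT − I) = €4,889,226.30 ÷ €1,947,626.30 = 2.5104.
%ΔEPS = DCL × %ΔSales = 2.5104 × +15.7% = +39.4%.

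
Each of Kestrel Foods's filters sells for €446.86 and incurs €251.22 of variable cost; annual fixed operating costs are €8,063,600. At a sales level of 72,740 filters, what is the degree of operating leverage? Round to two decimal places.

2.31

At 72,740 units, contribution = 72,740 × €195.64 = €14,230,853.60.
EBIT = €14,230,853.60 − €8,063,600 = €6,167,253.60.
Degree of operating leverage = €14,230,853.60 / €6,167,253.60 = 2.3075.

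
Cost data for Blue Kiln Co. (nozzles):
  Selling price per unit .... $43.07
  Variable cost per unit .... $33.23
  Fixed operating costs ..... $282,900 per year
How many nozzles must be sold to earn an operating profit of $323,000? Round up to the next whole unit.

Unit CM = price − variable cost = $43.07 − $33.23 = $9.84.
Required volume = (fixed costs + target profit) ÷ CM = ($282,900 + $323,000) ÷ $9.84 = 61,575.20, so 61,576 nozzles.

61,576 nozzles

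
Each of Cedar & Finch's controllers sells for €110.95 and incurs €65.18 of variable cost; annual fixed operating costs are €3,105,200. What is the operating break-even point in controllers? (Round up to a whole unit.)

67,844 controllers

Each unit contributes €110.95 − €65.18 = €45.77.
Break-even volume = fixed costs ÷ CM per unit = €3,105,200 ÷ €45.77 = 67,843.57, so 67,844 controllers.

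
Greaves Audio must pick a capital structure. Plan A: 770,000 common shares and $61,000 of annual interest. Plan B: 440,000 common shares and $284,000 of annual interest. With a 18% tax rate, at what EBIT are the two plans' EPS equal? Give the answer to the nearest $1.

$581,333

Set EPS_A = EPS_B: (EBIT − $61,000)(1 − 0.18) ÷ 770,000 = (EBIT − $284,000)(1 − 0.18) ÷ 440,000.
Cancelling (1 − t) and cross-multiplying: 440,000·(EBIT − 61,000) = 770,000·(EBIT − 284,000).
EBIT × (770,000 − 440,000) = 284,000 × 770,000 − 61,000 × 440,000 = 191,840,000,000, so EBIT = 191,840,000,000 ÷ 330,000 = 581,333.33.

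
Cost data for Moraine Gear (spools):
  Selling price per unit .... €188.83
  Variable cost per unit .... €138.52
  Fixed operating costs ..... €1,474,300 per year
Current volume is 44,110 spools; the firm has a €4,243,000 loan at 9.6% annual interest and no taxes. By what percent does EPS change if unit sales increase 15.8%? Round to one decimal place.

At 44,110 units, contribution = 44,110 × €50.31 = €2,219,174.10.
Operating income = contribution − fixed costs = €2,219,174.10 − €1,474,300 = €744,874.10.
Interest = €407,328.00, so EBIT − I = €337,546.10.
DCL = total CM / (EBIT − I) = €2,219,174.10 / €337,546.10 = 6.5744.
EPS therefore changes by 6.5744 × (+15.8%) = +103.9%.

+103.9%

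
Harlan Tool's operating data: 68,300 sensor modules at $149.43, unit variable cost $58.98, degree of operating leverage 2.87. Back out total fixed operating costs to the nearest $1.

$4,025,214

Contribution at this volume is 68,300 × $90.45 = $6,177,735.00.
DOL = contribution / EBIT, so EBIT = $6,177,735.00 / 2.87 = $2,152,520.91.
And FC = contribution − EBIT = $6,177,735.00 − $2,152,520.91 = $4,025,214.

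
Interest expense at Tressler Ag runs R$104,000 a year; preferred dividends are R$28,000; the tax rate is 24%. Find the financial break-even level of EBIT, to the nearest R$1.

Preferred dividends are paid after tax, so their pre-tax equivalent is R$28,000 ÷ (1 − 0.24) = R$36,842.11.
Financial break-even EBIT = interest + D_p ÷ (1 − t) = R$104,000 + R$36,842.11 = R$140,842.11.

R$140,842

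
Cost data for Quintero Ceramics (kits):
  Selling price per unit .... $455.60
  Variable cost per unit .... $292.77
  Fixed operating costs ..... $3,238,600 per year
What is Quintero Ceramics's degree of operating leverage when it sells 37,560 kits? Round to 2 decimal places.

2.13

Contribution at this volume is 37,560 × $162.83 = $6,115,894.80.
Subtracting fixed costs: EBIT = $6,115,894.80 − $3,238,600 = $2,877,294.80.
Degree of operating leverage = $6,115,894.80 / $2,877,294.80 = 2.1256.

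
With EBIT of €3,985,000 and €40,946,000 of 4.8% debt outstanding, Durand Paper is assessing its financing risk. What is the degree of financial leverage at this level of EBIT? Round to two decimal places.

Annual interest charges come to €1,965,408.00.
DFL = EBIT ÷ (EBIT − I) = €3,985,000 ÷ (€3,985,000 − €1,965,408.00) = €3,985,000 ÷ €2,019,592.00 = 1.9732.

1.97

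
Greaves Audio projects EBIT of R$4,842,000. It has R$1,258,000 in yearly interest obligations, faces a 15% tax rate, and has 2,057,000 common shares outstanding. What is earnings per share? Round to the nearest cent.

Pre-tax income = R$4,842,000 − R$1,258,000.00 = R$3,584,000.00.
Net income = R$3,584,000.00 × (1 − 0.15) = R$3,046,400.00.
EPS = R$3,046,400.00 ÷ 2,057,000 = R$1.48.

R$1.48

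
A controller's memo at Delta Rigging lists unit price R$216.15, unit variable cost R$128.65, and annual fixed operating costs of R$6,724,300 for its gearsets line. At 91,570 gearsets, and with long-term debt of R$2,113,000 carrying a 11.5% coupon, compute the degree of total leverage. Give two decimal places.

At 91,570 units, contribution = 91,570 × R$87.50 = R$8,012,375.00.
Operating income = contribution − fixed costs = R$8,012,375.00 − R$6,724,300 = R$1,288,075.00. Interest = R$242,995.00, so EBIT − I = R$1,045,080.00.
DCL = contribution ÷ (EBIT − I) = R$8,012,375.00 ÷ R$1,045,080.00 = 7.6668.

7.67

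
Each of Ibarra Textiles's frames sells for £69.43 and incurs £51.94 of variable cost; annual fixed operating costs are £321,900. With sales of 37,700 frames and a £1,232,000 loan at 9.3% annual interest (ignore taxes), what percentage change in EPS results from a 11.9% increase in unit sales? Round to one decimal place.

At 37,700 units, contribution = 37,700 × £17.49 = £659,373.00.
Subtracting fixed costs: EBIT = £659,373.00 − £321,900 = £337,473.00.
Interest = £114,576.00, so EBIT − I = £222,897.00.
Degree of combined leverage = contribution ÷ (EBIT − I) = £659,373.00 ÷ £222,897.00 = 2.9582.
EPS therefore changes by 2.9582 × (+11.9%) = +35.2%.

+35.2%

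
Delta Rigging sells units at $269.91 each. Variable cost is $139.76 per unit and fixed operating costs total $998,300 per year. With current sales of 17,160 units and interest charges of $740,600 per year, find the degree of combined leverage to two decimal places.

At 17,160 units, contribution = 17,160 × $130.15 = $2,233,374.00.
Subtracting fixed costs: EBIT = $2,233,374.00 − $998,300 = $1,235,074.00. Interest = $740,600.00, so EBIT − I = $494,474.00.
DCL = contribution ÷ (EBIT − I) = $2,233,374.00 ÷ $494,474.00 = 4.5167.

4.52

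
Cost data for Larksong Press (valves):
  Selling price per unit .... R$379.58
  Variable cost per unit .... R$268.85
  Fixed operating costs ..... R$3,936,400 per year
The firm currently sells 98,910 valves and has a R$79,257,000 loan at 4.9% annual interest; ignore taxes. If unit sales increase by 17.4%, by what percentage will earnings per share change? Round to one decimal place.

+60.8%

At 98,910 units, contribution = 98,910 × R$110.73 = R$10,952,304.30.
Subtracting fixed costs: EBIT = R$10,952,304.30 − R$3,936,400 = R$7,015,904.30.
After interest of R$3,883,593.00, pre-tax earnings = R$3,132,311.30.
Degree of combined leverage = contribution ÷ (EBIT − I) = R$10,952,304.30 ÷ R$3,132,311.30 = 3.4966.
EPS therefore changes by 3.4966 × (+17.4%) = +60.8%.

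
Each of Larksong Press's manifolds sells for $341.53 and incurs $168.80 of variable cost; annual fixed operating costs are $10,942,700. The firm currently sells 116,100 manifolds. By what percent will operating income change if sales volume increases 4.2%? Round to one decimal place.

Total contribution margin = 116,100 × $172.73 = $20,053,953.00.
Operating income = contribution − fixed costs = $20,053,953.00 − $10,942,700 = $9,111,253.00.
So DOL = total CM / EBIT = $20,053,953.00 / $9,111,253.00 = 2.2010.
So EBIT moves 2.2010 × (+4.2%) = +9.2%.

+9.2%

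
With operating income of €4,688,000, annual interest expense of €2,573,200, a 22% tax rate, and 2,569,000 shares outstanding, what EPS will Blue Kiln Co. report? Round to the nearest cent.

€0.64

Pre-tax income = €4,688,000 − €2,573,200.00 = €2,114,800.00.
After tax at 22%: net income = €2,114,800.00 × 0.78 = €1,649,544.00.
Per share: €1,649,544.00 / 2,569,000 shares = €0.64.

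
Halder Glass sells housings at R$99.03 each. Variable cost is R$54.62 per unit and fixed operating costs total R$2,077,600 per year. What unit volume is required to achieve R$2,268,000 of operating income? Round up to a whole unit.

97,852 housings

Unit CM = price − variable cost = R$99.03 − R$54.62 = R$44.41.
Need Q such that Q × R$44.41 − R$2,077,600 = R$2,268,000, i.e. Q = R$4,345,600 / R$44.41 = 97,851.84 → 97,852.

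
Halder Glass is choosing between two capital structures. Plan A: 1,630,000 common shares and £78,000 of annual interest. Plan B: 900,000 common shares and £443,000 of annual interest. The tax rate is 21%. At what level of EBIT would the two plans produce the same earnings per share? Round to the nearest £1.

£893,000

At indifference, (EBIT − 78,000)(1 − t)/1,630,000 = (EBIT − 443,000)(1 − t)/900,000.
The (1 − t) factor cancels: (EBIT − 78,000) × 900,000 = (EBIT − 443,000) × 1,630,000.
EBIT × (1,630,000 − 900,000) = 443,000 × 1,630,000 − 78,000 × 900,000 = 651,890,000,000, so EBIT = 651,890,000,000 ÷ 730,000 = 893,000.00.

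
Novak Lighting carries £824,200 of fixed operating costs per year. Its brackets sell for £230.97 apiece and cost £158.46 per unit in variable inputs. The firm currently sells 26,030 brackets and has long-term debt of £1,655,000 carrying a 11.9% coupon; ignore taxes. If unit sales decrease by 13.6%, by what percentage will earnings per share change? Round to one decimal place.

-29.6%

Total contribution margin = 26,030 × £72.51 = £1,887,435.30.
Operating income = contribution − fixed costs = £1,887,435.30 − £824,200 = £1,063,235.30.
After interest of £196,945.00, pre-tax earnings = £866,290.30.
DCL = total CM / (EBIT − I) = £1,887,435.30 / £866,290.30 = 2.1788.
%ΔEPS = DCL × %ΔSales = 2.1788 × -13.6% = -29.6%.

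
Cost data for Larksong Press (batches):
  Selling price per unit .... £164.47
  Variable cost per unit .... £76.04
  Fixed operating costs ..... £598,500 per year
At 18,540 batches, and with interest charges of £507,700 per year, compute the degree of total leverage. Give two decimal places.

Total contribution margin = 18,540 × £88.43 = £1,639,492.20.
Operating income = contribution − fixed costs = £1,639,492.20 − £598,500 = £1,040,992.20. Interest = £507,700.00.
DOL = £1,639,492.20 ÷ £1,040,992.20 = 1.5749; DFL = £1,040,992.20 ÷ £533,292.20 = 1.9520.
Combined leverage = 1.5749 × 1.9520 = 3.0742.

3.07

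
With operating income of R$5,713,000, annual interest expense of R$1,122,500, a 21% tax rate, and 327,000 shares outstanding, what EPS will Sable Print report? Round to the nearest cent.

Interest = R$1,122,500.00, so EBT = R$5,713,000 − R$1,122,500.00 = R$4,590,500.00.
After tax at 21%: net income = R$4,590,500.00 × 0.79 = R$3,626,495.00.
EPS = R$3,626,495.00 ÷ 327,000 = R$11.09.

R$11.09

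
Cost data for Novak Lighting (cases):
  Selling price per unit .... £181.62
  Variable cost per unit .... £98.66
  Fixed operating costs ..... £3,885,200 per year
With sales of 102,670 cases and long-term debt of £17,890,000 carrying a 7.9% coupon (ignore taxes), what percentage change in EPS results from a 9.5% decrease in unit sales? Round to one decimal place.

-25.1%

Contribution at this volume is 102,670 × £82.96 = £8,517,503.20.
EBIT = £8,517,503.20 − £3,885,200 = £4,632,303.20.
Interest = £1,413,310.00, so EBIT − I = £3,218,993.20.
Degree of combined leverage = contribution ÷ (EBIT − I) = £8,517,503.20 ÷ £3,218,993.20 = 2.6460.
%ΔEPS = DCL × %ΔSales = 2.6460 × -9.5% = -25.1%.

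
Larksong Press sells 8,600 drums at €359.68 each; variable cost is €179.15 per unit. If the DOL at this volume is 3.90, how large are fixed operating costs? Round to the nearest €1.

Contribution at this volume is 8,600 × €180.53 = €1,552,558.00.
DOL = contribution / EBIT, so EBIT = €1,552,558.00 / 3.90 = €398,091.79.
And FC = contribution − EBIT = €1,552,558.00 − €398,091.79 = €1,154,466.

€1,154,466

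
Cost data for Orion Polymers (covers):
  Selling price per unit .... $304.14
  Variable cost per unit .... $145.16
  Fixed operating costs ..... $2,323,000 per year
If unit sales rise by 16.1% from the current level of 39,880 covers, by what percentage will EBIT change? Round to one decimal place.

At 39,880 units, contribution = 39,880 × $158.98 = $6,340,122.40.
EBIT = $6,340,122.40 − $2,323,000 = $4,017,122.40.
Degree of operating leverage = $6,340,122.40 / $4,017,122.40 = 1.5783.
So EBIT moves 1.5783 × (+16.1%) = +25.4%.

+25.4%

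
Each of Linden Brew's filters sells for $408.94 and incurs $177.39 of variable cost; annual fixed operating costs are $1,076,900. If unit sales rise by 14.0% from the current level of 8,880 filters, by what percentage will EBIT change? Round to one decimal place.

Total contribution margin = 8,880 × $231.55 = $2,056,164.00.
EBIT = $2,056,164.00 − $1,076,900 = $979,264.00.
So DOL = total CM / EBIT = $2,056,164.00 / $979,264.00 = 2.0997.
So EBIT moves 2.0997 × (+14.0%) = +29.4%.

+29.4%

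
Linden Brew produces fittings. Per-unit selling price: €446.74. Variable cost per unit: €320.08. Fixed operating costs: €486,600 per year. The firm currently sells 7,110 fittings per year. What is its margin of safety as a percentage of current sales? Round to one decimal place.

Each unit contributes €446.74 − €320.08 = €126.66. Break-even units = €486,600 ÷ €126.66 = 3,841.78; break-even revenue = 3,841.78 × €446.74 = €1,716,277.31.
Actual sales revenue = 7,110 × €446.74 = €3,176,321.40.
Margin of safety = (€3,176,321.40 − €1,716,277.31) ÷ €3,176,321.40 = 46.0%.

46.0%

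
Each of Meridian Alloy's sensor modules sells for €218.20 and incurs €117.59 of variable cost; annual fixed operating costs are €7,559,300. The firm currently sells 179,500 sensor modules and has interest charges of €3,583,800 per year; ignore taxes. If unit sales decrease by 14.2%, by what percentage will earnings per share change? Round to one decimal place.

-37.1%

Contribution at this volume is 179,500 × €100.61 = €18,059,495.00.
EBIT = €18,059,495.00 − €7,559,300 = €10,500,195.00.
Interest = €3,583,800.00, so EBIT − I = €6,916,395.00.
DCL = total CM / (EBIT − I) = €18,059,495.00 / €6,916,395.00 = 2.6111.
%ΔEPS = DCL × %ΔSales = 2.6111 × -14.2% = -37.1%.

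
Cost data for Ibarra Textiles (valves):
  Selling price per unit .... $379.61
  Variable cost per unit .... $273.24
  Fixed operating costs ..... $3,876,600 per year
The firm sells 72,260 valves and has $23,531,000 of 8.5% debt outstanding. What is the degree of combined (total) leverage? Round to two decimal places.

4.25

Total contribution margin = 72,260 × $106.37 = $7,686,296.20.
Operating income = contribution − fixed costs = $7,686,296.20 − $3,876,600 = $3,809,696.20. Interest = $2,000,135.00.
DOL = $7,686,296.20 ÷ $3,809,696.20 = 2.0176; DFL = $3,809,696.20 ÷ $1,809,561.20 = 2.1053.
DCL = DOL × DFL = 2.0176 × 2.1053 = 4.2477.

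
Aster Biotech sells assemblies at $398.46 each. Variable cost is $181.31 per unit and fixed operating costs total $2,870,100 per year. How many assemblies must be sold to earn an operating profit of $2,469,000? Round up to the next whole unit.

Unit CM = price − variable cost = $398.46 − $181.31 = $217.15.
Units = (FC + target) / CM = ($2,870,100 + $2,469,000) / $217.15 = 24,587.15, so 24,588 assemblies.

24,588 assemblies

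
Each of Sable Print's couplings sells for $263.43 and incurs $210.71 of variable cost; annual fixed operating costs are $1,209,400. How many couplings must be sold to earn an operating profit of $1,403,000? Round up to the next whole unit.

49,553 couplings

Unit CM = price − variable cost = $263.43 − $210.71 = $52.72.
Need Q such that Q × $52.72 − $1,209,400 = $1,403,000, i.e. Q = $2,612,400 / $52.72 = 49,552.35 → 49,553.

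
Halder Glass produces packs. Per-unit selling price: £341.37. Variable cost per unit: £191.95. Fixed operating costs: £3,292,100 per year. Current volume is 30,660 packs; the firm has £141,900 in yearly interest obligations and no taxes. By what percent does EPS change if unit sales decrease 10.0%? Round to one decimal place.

-39.9%

At 30,660 units, contribution = 30,660 × £149.42 = £4,581,217.20.
Operating income = contribution − fixed costs = £4,581,217.20 − £3,292,100 = £1,289,117.20.
After interest of £141,900.00, pre-tax earnings = £1,147,217.20.
Degree of combined leverage = contribution ÷ (EBIT − I) = £4,581,217.20 ÷ £1,147,217.20 = 3.9933.
%ΔEPS = DCL × %ΔSales = 3.9933 × -10.0% = -39.9%.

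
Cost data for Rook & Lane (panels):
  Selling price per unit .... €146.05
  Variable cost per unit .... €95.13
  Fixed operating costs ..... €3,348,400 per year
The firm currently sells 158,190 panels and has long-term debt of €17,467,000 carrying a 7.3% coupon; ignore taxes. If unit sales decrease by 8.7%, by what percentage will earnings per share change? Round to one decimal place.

-20.4%

Total contribution margin = 158,190 × €50.92 = €8,055,034.80.
Subtracting fixed costs: EBIT = €8,055,034.80 − €3,348,400 = €4,706,634.80.
Interest = €1,275,091.00, so EBIT − I = €3,431,543.80.
DCL = total CM / (EBIT − I) = €8,055,034.80 / €3,431,543.80 = 2.3474.
%ΔEPS = DCL × %ΔSales = 2.3474 × -8.7% = -20.4%.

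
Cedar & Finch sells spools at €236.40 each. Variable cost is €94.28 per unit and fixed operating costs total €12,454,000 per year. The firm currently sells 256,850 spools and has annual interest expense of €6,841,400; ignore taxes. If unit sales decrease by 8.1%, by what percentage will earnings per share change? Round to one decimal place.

-17.2%

Contribution at this volume is 256,850 × €142.12 = €36,503,522.00.
Subtracting fixed costs: EBIT = €36,503,522.00 − €12,454,000 = €24,049,522.00.
After interest of €6,841,400.00, pre-tax earnings = €17,208,122.00.
DCL = total CM / (EBIT − I) = €36,503,522.00 / €17,208,122.00 = 2.1213.
%ΔEPS = DCL × %ΔSales = 2.1213 × -8.1% = -17.2%.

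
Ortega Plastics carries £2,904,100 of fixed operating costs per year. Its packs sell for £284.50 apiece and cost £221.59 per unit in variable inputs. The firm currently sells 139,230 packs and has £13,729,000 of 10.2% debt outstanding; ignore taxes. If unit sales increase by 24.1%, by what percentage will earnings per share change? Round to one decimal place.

Contribution at this volume is 139,230 × £62.91 = £8,758,959.30.
Subtracting fixed costs: EBIT = £8,758,959.30 − £2,904,100 = £5,854,859.30.
Interest = £1,400,358.00, so EBIT − I = £4,454,501.30.
Degree of combined leverage = contribution ÷ (EBIT − I) = £8,758,959.30 ÷ £4,454,501.30 = 1.9663.
%ΔEPS = DCL × %ΔSales = 1.9663 × +24.1% = +47.4%.

+47.4%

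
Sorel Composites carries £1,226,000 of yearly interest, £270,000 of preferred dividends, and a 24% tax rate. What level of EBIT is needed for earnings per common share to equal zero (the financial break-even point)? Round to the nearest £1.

£1,581,263

Grossing the preferred dividend up to pre-tax terms: £270,000 / (1 − 0.24) = £355,263.16.
EPS = 0 when EBIT covers interest plus the pre-tax preferred burden: £1,226,000 + £355,263.16 = £1,581,263.16.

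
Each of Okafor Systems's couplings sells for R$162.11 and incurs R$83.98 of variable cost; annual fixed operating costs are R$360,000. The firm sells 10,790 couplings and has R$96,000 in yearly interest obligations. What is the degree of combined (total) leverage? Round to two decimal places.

Total contribution margin = 10,790 × R$78.13 = R$843,022.70.
Subtracting fixed costs: EBIT = R$843,022.70 − R$360,000 = R$483,022.70. Interest = R$96,000.00, so EBIT − I = R$387,022.70.
Degree of total leverage = total CM / (EBIT − interest) = R$843,022.70 / R$387,022.70 = 2.1782.

2.18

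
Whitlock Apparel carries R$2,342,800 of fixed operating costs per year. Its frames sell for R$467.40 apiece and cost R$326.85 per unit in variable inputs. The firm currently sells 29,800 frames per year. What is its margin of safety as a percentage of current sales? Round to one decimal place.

44.1%

Each unit contributes R$467.40 − R$326.85 = R$140.55. Break-even units = R$2,342,800 ÷ R$140.55 = 16,668.80; break-even revenue = 16,668.80 × R$467.40 = R$7,790,997.65.
Current sales = 29,800 × R$467.40 = R$13,928,520.00.
Margin of safety = (R$13,928,520.00 − R$7,790,997.65) ÷ R$13,928,520.00 = 44.1%.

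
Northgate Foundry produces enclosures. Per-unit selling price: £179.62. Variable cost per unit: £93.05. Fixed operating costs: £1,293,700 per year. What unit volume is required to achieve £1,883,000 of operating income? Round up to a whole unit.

Contribution margin per unit = £179.62 − £93.05 = £86.57.
Required volume = (fixed costs + target profit) ÷ CM = (£1,293,700 + £1,883,000) ÷ £86.57 = 36,695.16, so 36,696 enclosures.

36,696 enclosures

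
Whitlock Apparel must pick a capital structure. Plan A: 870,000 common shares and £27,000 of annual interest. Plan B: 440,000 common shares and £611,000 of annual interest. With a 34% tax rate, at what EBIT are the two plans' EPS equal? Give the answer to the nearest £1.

At indifference, (EBIT − 27,000)(1 − t)/870,000 = (EBIT − 611,000)(1 − t)/440,000.
Cancelling (1 − t) and cross-multiplying: 440,000·(EBIT − 27,000) = 870,000·(EBIT − 611,000).
Solving, EBIT = (611,000·870,000 − 27,000·440,000) / (870,000 − 440,000) = 519,690,000,000 / 430,000 = 1,208,581.40.

£1,208,581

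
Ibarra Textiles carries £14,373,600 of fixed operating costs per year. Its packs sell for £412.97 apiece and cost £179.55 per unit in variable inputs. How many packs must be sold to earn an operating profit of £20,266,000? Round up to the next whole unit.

148,401 packs

Each unit contributes £412.97 − £179.55 = £233.42.
Need Q such that Q × £233.42 − £14,373,600 = £20,266,000, i.e. Q = £34,639,600 / £233.42 = 148,400.31 → 148,401.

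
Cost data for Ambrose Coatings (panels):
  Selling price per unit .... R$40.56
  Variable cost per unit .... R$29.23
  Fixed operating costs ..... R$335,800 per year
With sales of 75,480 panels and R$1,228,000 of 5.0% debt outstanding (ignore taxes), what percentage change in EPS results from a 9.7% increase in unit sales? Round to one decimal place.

Total contribution margin = 75,480 × R$11.33 = R$855,188.40.
Subtracting fixed costs: EBIT = R$855,188.40 − R$335,800 = R$519,388.40.
Interest = R$61,400.00, so EBIT − I = R$457,988.40.
Degree of combined leverage = contribution ÷ (EBIT − I) = R$855,188.40 ÷ R$457,988.40 = 1.8673.
EPS therefore changes by 1.8673 × (+9.7%) = +18.1%.

+18.1%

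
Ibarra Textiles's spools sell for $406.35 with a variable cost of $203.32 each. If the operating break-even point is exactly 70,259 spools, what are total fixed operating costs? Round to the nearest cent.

Each unit contributes $406.35 − $203.32 = $203.03.
Fixed costs = break-even units × CM = 70,259 × $203.03 = $14,264,684.77.

$14,264,684.77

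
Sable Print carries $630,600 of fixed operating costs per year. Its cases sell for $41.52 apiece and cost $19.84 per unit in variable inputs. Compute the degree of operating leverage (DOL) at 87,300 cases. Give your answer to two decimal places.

1.50

At 87,300 units, contribution = 87,300 × $21.68 = $1,892,664.00.
EBIT = $1,892,664.00 − $630,600 = $1,262,064.00.
Degree of operating leverage = $1,892,664.00 / $1,262,064.00 = 1.4997.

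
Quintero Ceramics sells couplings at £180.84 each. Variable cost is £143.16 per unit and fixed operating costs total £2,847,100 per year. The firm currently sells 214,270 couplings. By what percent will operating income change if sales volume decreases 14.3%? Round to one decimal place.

Total contribution margin = 214,270 × £37.68 = £8,073,693.60.
Operating income = contribution − fixed costs = £8,073,693.60 − £2,847,100 = £5,226,593.60.
Degree of operating leverage = £8,073,693.60 / £5,226,593.60 = 1.5447.
So EBIT moves 1.5447 × (-14.3%) = -22.1%.

-22.1%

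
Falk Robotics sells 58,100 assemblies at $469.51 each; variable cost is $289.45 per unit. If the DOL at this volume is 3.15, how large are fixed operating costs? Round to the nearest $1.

Total contribution margin = 58,100 × $180.06 = $10,461,486.00.
Since DOL = CM ÷ EBIT, EBIT = $10,461,486.00 ÷ 3.15 = $3,321,106.67.
Fixed costs = CM − EBIT = $10,461,486.00 − $3,321,106.67 = $7,140,379.

$7,140,379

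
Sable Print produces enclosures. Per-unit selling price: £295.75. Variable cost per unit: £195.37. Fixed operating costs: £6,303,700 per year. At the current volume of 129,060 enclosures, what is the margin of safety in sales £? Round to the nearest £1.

Unit CM = price − variable cost = £295.75 − £195.37 = £100.38. Break-even units = £6,303,700 ÷ £100.38 = 62,798.37; break-even revenue = 62,798.37 × £295.75 = £18,572,616.81.
Actual sales revenue = 129,060 × £295.75 = £38,169,495.00.
Margin of safety = £38,169,495.00 − £18,572,616.81 = £19,596,878.

£19,596,878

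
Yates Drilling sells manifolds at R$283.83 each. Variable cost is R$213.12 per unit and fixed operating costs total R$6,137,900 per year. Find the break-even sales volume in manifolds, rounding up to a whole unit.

Contribution margin per unit = R$283.83 − R$213.12 = R$70.71.
Break-even Q = R$6,137,900 / R$70.71 = 86,803.85 → 86,804 manifolds.

86,804 manifolds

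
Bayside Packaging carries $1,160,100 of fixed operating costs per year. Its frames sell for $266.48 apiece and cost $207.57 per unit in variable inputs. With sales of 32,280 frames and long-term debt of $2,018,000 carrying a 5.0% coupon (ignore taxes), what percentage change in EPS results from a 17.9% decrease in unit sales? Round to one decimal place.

-53.1%

Contribution at this volume is 32,280 × $58.91 = $1,901,614.80.
Subtracting fixed costs: EBIT = $1,901,614.80 − $1,160,100 = $741,514.80.
Interest = $100,900.00, so EBIT − I = $640,614.80.
Degree of combined leverage = contribution ÷ (EBIT − I) = $1,901,614.80 ÷ $640,614.80 = 2.9684.
EPS therefore changes by 2.9684 × (-17.9%) = -53.1%.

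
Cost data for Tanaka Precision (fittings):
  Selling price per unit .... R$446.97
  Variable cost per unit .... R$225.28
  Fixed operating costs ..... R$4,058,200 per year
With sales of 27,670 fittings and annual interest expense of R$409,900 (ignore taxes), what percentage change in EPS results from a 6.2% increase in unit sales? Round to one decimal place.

Total contribution margin = 27,670 × R$221.69 = R$6,134,162.30.
Operating income = contribution − fixed costs = R$6,134,162.30 − R$4,058,200 = R$2,075,962.30.
After interest of R$409,900.00, pre-tax earnings = R$1,666,062.30.
DCL = total CM / (EBIT − I) = R$6,134,162.30 / R$1,666,062.30 = 3.6818.
EPS therefore changes by 3.6818 × (+6.2%) = +22.8%.

+22.8%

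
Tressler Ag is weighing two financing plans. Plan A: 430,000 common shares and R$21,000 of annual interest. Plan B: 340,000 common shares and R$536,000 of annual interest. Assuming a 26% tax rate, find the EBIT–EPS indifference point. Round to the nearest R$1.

Set EPS_A = EPS_B: (EBIT − R$21,000)(1 − 0.26) ÷ 430,000 = (EBIT − R$536,000)(1 − 0.26) ÷ 340,000.
Cancelling (1 − t) and cross-multiplying: 340,000·(EBIT − 21,000) = 430,000·(EBIT − 536,000).
Solving, EBIT = (536,000·430,000 − 21,000·340,000) / (430,000 − 340,000) = 223,340,000,000 / 90,000 = 2,481,555.56.

R$2,481,556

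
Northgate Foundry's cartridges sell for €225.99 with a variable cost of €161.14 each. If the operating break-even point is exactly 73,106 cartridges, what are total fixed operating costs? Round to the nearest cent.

€4,740,924.10

Unit CM = price − variable cost = €225.99 − €161.14 = €64.85.
Fixed costs = break-even units × CM = 73,106 × €64.85 = €4,740,924.10.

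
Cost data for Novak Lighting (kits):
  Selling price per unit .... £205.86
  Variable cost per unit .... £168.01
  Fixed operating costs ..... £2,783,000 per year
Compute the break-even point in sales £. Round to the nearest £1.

£15,136,285

Contribution margin per unit = £205.86 − £168.01 = £37.85, a CM ratio of £37.85 ÷ £205.86 = 0.1839.
Break-even revenue = fixed costs × price ÷ CM = £2,783,000 × £205.86 ÷ £37.85 = £15,136,285.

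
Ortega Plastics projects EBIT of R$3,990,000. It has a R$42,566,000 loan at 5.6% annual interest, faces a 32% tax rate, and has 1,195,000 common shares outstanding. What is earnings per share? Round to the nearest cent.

R$0.91

Interest = R$2,383,696.00, so EBT = R$3,990,000 − R$2,383,696.00 = R$1,606,304.00.
Net income = R$1,606,304.00 × (1 − 0.32) = R$1,092,286.72.
Per share: R$1,092,286.72 / 1,195,000 shares = R$0.91.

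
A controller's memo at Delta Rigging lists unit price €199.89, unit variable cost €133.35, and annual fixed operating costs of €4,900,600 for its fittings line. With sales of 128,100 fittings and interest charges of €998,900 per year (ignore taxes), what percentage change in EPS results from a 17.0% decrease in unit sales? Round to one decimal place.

At 128,100 units, contribution = 128,100 × €66.54 = €8,523,774.00.
EBIT = €8,523,774.00 − €4,900,600 = €3,623,174.00.
Interest = €998,900.00, so EBIT − I = €2,624,274.00.
DCL = total CM / (EBIT − I) = €8,523,774.00 / €2,624,274.00 = 3.2481.
EPS therefore changes by 3.2481 × (-17.0%) = -55.2%.

-55.2%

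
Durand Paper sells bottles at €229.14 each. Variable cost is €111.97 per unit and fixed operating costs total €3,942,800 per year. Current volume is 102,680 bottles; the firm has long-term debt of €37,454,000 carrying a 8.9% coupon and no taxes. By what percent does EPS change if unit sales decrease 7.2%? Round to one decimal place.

Total contribution margin = 102,680 × €117.17 = €12,031,015.60.
EBIT = €12,031,015.60 − €3,942,800 = €8,088,215.60.
After interest of €3,333,406.00, pre-tax earnings = €4,754,809.60.
DCL = total CM / (EBIT − I) = €12,031,015.60 / €4,754,809.60 = 2.5303.
%ΔEPS = DCL × %ΔSales = 2.5303 × -7.2% = -18.2%.

-18.2%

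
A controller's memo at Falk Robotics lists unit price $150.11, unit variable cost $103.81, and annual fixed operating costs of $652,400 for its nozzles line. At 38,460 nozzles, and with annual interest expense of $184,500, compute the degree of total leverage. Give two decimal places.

1.89

Contribution at this volume is 38,460 × $46.30 = $1,780,698.00.
EBIT = $1,780,698.00 − $652,400 = $1,128,298.00. Interest = $184,500.00.
DOL = $1,780,698.00 ÷ $1,128,298.00 = 1.5782; DFL = $1,128,298.00 ÷ $943,798.00 = 1.1955.
DCL = DOL × DFL = 1.5782 × 1.1955 = 1.8867.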